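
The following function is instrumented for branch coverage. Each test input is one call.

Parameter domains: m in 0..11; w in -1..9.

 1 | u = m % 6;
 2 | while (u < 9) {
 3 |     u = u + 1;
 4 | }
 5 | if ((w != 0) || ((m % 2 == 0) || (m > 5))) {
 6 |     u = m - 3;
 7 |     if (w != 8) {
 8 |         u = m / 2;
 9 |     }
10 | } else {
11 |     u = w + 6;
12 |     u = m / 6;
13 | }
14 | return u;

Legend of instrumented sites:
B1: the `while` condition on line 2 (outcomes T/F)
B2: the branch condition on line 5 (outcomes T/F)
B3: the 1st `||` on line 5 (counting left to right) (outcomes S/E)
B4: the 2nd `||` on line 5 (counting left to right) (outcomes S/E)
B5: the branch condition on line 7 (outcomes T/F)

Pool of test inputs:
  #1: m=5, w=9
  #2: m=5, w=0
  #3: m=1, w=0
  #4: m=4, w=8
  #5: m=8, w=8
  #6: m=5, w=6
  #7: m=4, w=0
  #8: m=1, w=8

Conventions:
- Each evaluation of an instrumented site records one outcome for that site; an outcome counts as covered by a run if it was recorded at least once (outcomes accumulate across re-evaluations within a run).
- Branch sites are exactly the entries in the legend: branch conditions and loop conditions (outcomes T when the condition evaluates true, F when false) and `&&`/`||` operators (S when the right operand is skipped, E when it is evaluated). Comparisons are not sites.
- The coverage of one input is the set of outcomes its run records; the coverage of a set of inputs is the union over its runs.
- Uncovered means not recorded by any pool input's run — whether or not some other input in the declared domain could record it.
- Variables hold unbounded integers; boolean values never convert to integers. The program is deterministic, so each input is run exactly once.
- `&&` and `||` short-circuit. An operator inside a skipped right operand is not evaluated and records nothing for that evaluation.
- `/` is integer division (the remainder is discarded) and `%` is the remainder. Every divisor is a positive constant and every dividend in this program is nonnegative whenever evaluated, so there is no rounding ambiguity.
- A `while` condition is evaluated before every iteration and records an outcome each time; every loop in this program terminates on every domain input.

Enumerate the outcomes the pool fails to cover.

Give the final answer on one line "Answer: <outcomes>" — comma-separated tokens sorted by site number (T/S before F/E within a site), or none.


input #1 (m=5, w=9): events B1->T, B1->T, B1->T, B1->T, B1->F, B3->S, B2->T, B5->T; covers B1=T, B1=F, B2=T, B3=S, B5=T
input #2 (m=5, w=0): events B1->T, B1->T, B1->T, B1->T, B1->F, B3->E, B4->E, B2->F; covers B1=T, B1=F, B2=F, B3=E, B4=E
input #3 (m=1, w=0): events B1->T, B1->T, B1->T, B1->T, B1->T, B1->T, B1->T, B1->T, B1->F, B3->E, B4->E, B2->F; covers B1=T, B1=F, B2=F, B3=E, B4=E
input #4 (m=4, w=8): events B1->T, B1->T, B1->T, B1->T, B1->T, B1->F, B3->S, B2->T, B5->F; covers B1=T, B1=F, B2=T, B3=S, B5=F
input #5 (m=8, w=8): events B1->T, B1->T, B1->T, B1->T, B1->T, B1->T, B1->T, B1->F, B3->S, B2->T, B5->F; covers B1=T, B1=F, B2=T, B3=S, B5=F
input #6 (m=5, w=6): events B1->T, B1->T, B1->T, B1->T, B1->F, B3->S, B2->T, B5->T; covers B1=T, B1=F, B2=T, B3=S, B5=T
input #7 (m=4, w=0): events B1->T, B1->T, B1->T, B1->T, B1->T, B1->F, B3->E, B4->S, B2->T, B5->T; covers B1=T, B1=F, B2=T, B3=E, B4=S, B5=T
input #8 (m=1, w=8): events B1->T, B1->T, B1->T, B1->T, B1->T, B1->T, B1->T, B1->T, B1->F, B3->S, B2->T, B5->F; covers B1=T, B1=F, B2=T, B3=S, B5=F
union over the pool: B1=T, B1=F, B2=T, B2=F, B3=S, B3=E, B4=S, B4=E, B5=T, B5=F
uncovered (0 of 10): none
Answer: none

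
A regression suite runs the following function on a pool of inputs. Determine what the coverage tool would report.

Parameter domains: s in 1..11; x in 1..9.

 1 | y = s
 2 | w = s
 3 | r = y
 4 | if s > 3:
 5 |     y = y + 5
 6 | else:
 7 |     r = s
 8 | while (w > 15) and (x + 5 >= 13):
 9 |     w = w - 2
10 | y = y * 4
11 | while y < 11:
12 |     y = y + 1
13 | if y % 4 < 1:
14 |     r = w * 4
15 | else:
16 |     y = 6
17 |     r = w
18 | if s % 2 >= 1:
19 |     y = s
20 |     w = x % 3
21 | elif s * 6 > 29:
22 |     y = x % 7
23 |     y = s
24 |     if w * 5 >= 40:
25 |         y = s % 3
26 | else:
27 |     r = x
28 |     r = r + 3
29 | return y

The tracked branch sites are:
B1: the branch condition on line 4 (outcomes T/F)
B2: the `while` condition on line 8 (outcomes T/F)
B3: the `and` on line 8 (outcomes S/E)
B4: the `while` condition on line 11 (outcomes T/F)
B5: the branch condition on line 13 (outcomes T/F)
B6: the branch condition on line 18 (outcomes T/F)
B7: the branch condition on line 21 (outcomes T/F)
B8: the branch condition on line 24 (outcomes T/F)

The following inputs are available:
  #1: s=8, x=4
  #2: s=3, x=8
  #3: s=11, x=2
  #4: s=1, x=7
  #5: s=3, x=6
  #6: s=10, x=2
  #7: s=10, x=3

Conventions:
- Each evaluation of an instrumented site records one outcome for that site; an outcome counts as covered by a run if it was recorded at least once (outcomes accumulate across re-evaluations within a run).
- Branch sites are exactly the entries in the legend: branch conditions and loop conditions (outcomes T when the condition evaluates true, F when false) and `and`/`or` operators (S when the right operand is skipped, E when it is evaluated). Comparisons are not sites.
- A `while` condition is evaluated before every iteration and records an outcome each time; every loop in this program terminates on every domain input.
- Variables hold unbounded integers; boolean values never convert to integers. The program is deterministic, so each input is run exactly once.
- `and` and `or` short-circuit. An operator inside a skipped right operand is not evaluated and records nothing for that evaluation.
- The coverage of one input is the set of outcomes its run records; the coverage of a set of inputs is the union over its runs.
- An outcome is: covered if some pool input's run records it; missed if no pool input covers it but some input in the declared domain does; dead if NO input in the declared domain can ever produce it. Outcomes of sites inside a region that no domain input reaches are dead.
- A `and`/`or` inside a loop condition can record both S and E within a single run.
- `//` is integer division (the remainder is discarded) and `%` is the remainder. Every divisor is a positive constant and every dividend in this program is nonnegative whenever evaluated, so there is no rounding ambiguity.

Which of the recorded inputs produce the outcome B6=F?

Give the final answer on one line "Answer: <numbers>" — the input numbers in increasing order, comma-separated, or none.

input #1 (s=8, x=4): hits B6=F
input #2 (s=3, x=8): never hits B6=F
input #3 (s=11, x=2): never hits B6=F
input #4 (s=1, x=7): never hits B6=F
input #5 (s=3, x=6): never hits B6=F
input #6 (s=10, x=2): hits B6=F
input #7 (s=10, x=3): hits B6=F

Answer: 1, 6, 7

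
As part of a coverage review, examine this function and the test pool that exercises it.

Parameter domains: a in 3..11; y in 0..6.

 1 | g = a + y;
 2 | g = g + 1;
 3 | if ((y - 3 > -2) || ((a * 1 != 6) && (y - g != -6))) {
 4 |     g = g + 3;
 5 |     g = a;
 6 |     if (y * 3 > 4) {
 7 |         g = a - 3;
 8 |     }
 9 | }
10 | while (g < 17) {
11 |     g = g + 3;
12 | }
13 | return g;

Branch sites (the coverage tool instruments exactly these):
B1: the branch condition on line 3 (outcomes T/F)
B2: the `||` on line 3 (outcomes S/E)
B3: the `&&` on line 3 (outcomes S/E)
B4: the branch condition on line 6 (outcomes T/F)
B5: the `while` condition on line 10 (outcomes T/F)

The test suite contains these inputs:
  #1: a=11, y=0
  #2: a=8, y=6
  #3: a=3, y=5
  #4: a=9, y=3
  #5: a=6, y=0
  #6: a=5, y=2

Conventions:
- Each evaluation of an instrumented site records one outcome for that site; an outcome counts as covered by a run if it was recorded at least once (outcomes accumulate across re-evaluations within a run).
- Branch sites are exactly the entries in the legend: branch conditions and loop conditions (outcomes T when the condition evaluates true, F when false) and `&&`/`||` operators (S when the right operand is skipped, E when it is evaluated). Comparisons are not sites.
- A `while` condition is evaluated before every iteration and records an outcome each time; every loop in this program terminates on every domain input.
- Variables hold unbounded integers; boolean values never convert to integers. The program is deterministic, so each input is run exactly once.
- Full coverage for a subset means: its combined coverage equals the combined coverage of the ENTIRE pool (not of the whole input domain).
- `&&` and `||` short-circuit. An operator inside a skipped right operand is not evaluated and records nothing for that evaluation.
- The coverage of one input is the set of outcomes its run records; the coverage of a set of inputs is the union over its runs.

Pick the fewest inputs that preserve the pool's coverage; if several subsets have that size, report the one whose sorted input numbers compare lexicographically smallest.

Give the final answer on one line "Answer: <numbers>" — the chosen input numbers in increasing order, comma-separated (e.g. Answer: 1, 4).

test 1 (a=11, y=0) fires B2->E, B3->E, B1->T, B4->F, B5->T, B5->T, B5->F; hits B1=T, B2=E, B3=E, B4=F, B5=T, B5=F
test 2 (a=8, y=6) fires B2->S, B1->T, B4->T, B5->T, B5->T, B5->T, B5->T, B5->F; hits B1=T, B2=S, B4=T, B5=T, B5=F
test 3 (a=3, y=5) fires B2->S, B1->T, B4->T, B5->T, B5->T, B5->T, B5->T, B5->T, B5->T, B5->F; hits B1=T, B2=S, B4=T, B5=T, B5=F
test 4 (a=9, y=3) fires B2->S, B1->T, B4->T, B5->T, B5->T, B5->T, B5->T, B5->F; hits B1=T, B2=S, B4=T, B5=T, B5=F
test 5 (a=6, y=0) fires B2->E, B3->S, B1->F, B5->T, B5->T, B5->T, B5->T, B5->F; hits B1=F, B2=E, B3=S, B5=T, B5=F
test 6 (a=5, y=2) fires B2->S, B1->T, B4->T, B5->T, B5->T, B5->T, B5->T, B5->T, B5->F; hits B1=T, B2=S, B4=T, B5=T, B5=F
union over all inputs: B1=T, B1=F, B2=S, B2=E, B3=S, B3=E, B4=T, B4=F, B5=T, B5=F (10 outcomes)
size 1 is not enough: best union over all size-1 subsets is 6/10
size 2 is not enough: best union over all size-2 subsets is 8/10
the canonical winner is {1, 2, 5}: size 3, full 10-outcome coverage, earliest index list among size-3 covers

Answer: 1, 2, 5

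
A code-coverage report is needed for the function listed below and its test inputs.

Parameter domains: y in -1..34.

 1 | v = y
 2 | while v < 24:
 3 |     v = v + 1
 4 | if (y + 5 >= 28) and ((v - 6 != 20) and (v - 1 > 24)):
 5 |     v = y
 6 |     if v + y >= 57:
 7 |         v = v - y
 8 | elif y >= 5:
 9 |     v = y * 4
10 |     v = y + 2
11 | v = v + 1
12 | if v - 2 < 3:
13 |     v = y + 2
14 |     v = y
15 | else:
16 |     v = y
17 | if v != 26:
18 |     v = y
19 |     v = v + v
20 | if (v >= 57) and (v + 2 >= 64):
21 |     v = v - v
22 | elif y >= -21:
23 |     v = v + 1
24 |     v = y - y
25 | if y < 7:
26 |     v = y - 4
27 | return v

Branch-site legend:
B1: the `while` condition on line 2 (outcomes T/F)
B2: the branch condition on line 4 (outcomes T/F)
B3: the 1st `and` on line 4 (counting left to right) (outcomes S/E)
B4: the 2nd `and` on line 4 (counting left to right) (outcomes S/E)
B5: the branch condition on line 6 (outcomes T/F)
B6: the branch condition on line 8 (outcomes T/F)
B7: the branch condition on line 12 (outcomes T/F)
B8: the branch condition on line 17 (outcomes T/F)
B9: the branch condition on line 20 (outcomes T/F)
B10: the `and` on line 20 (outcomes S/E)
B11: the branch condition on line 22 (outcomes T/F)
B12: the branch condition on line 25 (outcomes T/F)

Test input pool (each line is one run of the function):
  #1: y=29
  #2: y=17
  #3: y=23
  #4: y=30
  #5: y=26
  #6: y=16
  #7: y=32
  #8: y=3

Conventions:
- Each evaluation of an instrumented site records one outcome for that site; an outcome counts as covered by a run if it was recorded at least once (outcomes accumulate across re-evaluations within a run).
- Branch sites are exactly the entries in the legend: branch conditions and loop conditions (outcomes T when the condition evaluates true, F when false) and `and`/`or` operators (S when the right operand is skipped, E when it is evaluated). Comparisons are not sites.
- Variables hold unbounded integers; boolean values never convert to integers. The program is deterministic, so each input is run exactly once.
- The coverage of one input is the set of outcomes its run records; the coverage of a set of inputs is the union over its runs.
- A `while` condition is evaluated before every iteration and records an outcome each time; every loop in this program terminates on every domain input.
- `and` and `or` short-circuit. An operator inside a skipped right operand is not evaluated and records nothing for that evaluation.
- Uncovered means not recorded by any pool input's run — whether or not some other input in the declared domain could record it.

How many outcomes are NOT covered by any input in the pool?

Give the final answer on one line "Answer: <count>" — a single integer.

test 1 (y=29) fires B1->F, B3->E, B4->E, B2->T, B5->T, B7->T, B8->T, B10->E, B9->F, B11->T, B12->F; hits B1=F, B2=T, B3=E, B4=E, B5=T, B7=T, B8=T, B9=F, B10=E, B11=T, B12=F
test 2 (y=17) fires B1->T, B1->T, B1->T, B1->T, B1->T, B1->T, B1->T, B1->F, B3->S, B2->F, B6->T, B7->F, B8->T, B10->S, ...; hits B1=T, B1=F, B2=F, B3=S, B6=T, B7=F, B8=T, B9=F, B10=S, B11=T, B12=F
test 3 (y=23) fires B1->T, B1->F, B3->E, B4->E, B2->F, B6->T, B7->F, B8->T, B10->S, B9->F, B11->T, B12->F; hits B1=T, B1=F, B2=F, B3=E, B4=E, B6=T, B7=F, B8=T, B9=F, B10=S, B11=T, B12=F
test 4 (y=30) fires B1->F, B3->E, B4->E, B2->T, B5->T, B7->T, B8->T, B10->E, B9->F, B11->T, B12->F; hits B1=F, B2=T, B3=E, B4=E, B5=T, B7=T, B8=T, B9=F, B10=E, B11=T, B12=F
test 5 (y=26) fires B1->F, B3->E, B4->S, B2->F, B6->T, B7->F, B8->F, B10->S, B9->F, B11->T, B12->F; hits B1=F, B2=F, B3=E, B4=S, B6=T, B7=F, B8=F, B9=F, B10=S, B11=T, B12=F
test 6 (y=16) fires B1->T, B1->T, B1->T, B1->T, B1->T, B1->T, B1->T, B1->T, B1->F, B3->S, B2->F, B6->T, B7->F, B8->T, ...; hits B1=T, B1=F, B2=F, B3=S, B6=T, B7=F, B8=T, B9=F, B10=S, B11=T, B12=F
test 7 (y=32) fires B1->F, B3->E, B4->E, B2->T, B5->T, B7->T, B8->T, B10->E, B9->T, B12->F; hits B1=F, B2=T, B3=E, B4=E, B5=T, B7=T, B8=T, B9=T, B10=E, B12=F
test 8 (y=3) fires B1->T, B1->T, B1->T, B1->T, B1->T, B1->T, B1->T, B1->T, B1->T, B1->T, B1->T, B1->T, B1->T, B1->T, ...; hits B1=T, B1=F, B2=F, B3=S, B6=F, B7=F, B8=T, B9=F, B10=S, B11=T, B12=T
union over the pool: B1=T, B1=F, B2=T, B2=F, B3=S, B3=E, B4=S, B4=E, B5=T, B6=T, B6=F, B7=T, B7=F, B8=T, B8=F, B9=T, B9=F, B10=S, B10=E, B11=T, B12=T, B12=F
uncovered (2 of 24): B5=F, B11=F

Answer: 2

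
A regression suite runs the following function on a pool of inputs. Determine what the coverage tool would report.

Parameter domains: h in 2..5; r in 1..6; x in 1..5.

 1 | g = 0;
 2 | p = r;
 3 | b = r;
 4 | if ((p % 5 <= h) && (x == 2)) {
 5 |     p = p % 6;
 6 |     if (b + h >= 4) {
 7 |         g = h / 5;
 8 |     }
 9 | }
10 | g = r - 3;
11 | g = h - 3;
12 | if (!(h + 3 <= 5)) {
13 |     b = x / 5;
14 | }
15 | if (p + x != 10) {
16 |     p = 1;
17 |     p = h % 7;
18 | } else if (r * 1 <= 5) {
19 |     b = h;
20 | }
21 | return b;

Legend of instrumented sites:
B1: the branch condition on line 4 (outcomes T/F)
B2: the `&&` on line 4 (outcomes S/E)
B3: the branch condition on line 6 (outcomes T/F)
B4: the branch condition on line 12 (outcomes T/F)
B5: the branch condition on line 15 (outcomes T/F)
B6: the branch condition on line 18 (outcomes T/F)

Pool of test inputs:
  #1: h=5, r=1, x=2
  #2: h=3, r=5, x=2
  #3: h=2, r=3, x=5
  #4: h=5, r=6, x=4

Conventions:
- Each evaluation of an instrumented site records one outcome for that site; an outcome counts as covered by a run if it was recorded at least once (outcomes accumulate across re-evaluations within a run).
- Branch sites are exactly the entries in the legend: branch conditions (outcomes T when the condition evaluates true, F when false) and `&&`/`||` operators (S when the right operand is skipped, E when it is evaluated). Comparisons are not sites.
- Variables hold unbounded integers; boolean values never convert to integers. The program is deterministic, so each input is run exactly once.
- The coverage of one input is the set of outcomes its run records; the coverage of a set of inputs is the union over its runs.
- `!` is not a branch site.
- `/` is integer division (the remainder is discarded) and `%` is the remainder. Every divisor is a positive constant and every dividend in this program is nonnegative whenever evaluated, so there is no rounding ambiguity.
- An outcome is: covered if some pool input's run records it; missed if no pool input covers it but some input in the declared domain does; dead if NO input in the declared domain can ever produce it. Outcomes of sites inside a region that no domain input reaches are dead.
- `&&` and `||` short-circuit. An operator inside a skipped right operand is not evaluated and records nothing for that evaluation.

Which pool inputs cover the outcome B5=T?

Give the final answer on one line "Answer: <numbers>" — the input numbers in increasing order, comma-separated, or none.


input #1 (h=5, r=1, x=2): produces B5=T
input #2 (h=3, r=5, x=2): produces B5=T
input #3 (h=2, r=3, x=5): produces B5=T
input #4 (h=5, r=6, x=4): does not produce B5=T
Answer: 1, 2, 3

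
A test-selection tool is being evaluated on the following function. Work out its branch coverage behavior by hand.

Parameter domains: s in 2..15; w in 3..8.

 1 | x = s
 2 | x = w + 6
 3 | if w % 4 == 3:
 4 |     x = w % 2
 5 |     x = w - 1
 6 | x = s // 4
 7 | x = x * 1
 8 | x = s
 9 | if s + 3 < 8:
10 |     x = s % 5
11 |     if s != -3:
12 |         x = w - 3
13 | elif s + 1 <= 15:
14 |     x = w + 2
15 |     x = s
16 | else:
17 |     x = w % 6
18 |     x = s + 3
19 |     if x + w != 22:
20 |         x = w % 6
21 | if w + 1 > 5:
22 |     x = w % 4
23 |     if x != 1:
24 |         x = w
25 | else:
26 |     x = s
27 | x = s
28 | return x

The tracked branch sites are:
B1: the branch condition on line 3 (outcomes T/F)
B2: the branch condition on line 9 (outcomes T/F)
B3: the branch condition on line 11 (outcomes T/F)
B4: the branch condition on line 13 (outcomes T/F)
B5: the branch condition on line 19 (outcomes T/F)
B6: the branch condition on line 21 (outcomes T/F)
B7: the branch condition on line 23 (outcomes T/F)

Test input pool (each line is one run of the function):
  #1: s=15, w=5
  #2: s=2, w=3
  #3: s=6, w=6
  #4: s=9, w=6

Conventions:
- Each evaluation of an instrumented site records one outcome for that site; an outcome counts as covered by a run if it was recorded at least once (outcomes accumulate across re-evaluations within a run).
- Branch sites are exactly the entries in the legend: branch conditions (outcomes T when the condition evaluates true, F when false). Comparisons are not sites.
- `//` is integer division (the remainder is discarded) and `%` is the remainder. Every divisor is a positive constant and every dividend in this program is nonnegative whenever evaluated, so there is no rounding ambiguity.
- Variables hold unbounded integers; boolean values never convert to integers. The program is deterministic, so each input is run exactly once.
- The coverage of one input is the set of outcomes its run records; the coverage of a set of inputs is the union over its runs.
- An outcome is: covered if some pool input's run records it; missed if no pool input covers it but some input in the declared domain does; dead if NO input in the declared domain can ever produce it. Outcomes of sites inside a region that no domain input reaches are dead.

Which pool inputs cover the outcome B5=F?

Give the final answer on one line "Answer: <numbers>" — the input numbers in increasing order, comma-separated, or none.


input #1 (s=15, w=5): does not produce B5=F
input #2 (s=2, w=3): does not produce B5=F
input #3 (s=6, w=6): does not produce B5=F
input #4 (s=9, w=6): does not produce B5=F
Answer: none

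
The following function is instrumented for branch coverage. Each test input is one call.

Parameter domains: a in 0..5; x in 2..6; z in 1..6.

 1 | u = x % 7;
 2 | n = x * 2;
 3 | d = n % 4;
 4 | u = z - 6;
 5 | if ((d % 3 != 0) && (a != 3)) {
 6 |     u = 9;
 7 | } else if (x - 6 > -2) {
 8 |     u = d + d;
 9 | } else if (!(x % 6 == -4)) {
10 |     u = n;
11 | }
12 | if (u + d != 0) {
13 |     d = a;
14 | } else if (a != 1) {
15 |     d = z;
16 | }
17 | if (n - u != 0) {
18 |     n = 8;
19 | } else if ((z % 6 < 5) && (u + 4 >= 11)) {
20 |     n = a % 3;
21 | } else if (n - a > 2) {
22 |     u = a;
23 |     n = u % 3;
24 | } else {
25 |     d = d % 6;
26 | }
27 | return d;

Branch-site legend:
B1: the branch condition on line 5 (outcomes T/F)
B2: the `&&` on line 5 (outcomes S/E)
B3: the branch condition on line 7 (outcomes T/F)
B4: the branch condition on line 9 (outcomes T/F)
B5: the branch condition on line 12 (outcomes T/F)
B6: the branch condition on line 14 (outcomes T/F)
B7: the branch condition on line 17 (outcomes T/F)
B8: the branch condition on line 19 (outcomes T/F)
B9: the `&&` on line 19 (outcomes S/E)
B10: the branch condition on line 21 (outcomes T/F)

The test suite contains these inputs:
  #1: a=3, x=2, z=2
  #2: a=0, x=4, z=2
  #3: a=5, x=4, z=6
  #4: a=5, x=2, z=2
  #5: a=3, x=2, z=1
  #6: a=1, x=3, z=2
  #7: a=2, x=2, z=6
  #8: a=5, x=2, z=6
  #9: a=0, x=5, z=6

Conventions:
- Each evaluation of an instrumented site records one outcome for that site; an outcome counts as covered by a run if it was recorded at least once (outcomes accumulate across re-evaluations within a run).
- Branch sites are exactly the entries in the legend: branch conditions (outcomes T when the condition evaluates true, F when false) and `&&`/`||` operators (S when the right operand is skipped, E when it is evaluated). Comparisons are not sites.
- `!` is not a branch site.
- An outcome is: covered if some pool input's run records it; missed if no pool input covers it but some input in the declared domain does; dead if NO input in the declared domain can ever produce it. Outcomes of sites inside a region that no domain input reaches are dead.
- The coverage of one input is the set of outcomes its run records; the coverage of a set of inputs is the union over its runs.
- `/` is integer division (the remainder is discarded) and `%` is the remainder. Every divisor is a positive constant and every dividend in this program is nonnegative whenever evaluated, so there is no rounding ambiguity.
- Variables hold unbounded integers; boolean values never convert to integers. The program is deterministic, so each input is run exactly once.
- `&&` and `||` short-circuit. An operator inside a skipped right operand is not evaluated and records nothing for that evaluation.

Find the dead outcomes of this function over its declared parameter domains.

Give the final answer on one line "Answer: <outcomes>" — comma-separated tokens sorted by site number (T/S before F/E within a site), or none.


running all 180 domain inputs and tallying outcomes:
  B4=F: unreachable across the whole domain -> dead
  reachable outcomes have witnesses, e.g. B1=T (e.g. a=0, x=3, z=1), B1=F (e.g. a=0, x=2, z=1), B2=S (e.g. a=0, x=2, z=1), B2=E (e.g. a=0, x=3, z=1)
Answer: B4=F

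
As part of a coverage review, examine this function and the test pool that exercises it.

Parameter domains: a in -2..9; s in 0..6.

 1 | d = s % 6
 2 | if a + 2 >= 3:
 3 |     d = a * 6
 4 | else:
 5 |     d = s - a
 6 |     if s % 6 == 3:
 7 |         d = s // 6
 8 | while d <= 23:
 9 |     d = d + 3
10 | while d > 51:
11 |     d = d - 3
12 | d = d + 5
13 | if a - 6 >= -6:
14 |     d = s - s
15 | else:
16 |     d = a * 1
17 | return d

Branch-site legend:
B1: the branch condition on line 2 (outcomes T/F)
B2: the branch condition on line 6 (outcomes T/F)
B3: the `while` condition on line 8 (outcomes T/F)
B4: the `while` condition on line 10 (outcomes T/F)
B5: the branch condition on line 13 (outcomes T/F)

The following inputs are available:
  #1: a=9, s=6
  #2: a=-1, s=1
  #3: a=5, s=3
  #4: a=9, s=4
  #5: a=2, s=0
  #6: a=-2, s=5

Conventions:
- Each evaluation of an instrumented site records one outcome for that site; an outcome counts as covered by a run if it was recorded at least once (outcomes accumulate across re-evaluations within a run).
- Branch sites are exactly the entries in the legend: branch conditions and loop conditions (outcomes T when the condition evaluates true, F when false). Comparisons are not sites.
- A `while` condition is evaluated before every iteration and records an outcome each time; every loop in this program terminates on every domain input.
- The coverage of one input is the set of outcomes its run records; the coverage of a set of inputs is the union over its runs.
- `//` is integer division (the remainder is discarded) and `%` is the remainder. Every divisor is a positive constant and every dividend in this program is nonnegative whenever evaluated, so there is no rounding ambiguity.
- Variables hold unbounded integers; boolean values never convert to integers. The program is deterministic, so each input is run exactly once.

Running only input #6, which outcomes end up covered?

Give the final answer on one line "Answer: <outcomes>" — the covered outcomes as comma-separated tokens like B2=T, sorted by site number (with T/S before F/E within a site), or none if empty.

Tracing the run of input #6 (a=-2, s=5):
  B1->F, B2->F, B3->T, B3->T, B3->T, B3->T, B3->T, B3->T, B3->F, B4->F
  B5->F
as a set, this run covers: B1=F, B2=F, B3=T, B3=F, B4=F, B5=F

Answer: B1=F, B2=F, B3=T, B3=F, B4=F, B5=F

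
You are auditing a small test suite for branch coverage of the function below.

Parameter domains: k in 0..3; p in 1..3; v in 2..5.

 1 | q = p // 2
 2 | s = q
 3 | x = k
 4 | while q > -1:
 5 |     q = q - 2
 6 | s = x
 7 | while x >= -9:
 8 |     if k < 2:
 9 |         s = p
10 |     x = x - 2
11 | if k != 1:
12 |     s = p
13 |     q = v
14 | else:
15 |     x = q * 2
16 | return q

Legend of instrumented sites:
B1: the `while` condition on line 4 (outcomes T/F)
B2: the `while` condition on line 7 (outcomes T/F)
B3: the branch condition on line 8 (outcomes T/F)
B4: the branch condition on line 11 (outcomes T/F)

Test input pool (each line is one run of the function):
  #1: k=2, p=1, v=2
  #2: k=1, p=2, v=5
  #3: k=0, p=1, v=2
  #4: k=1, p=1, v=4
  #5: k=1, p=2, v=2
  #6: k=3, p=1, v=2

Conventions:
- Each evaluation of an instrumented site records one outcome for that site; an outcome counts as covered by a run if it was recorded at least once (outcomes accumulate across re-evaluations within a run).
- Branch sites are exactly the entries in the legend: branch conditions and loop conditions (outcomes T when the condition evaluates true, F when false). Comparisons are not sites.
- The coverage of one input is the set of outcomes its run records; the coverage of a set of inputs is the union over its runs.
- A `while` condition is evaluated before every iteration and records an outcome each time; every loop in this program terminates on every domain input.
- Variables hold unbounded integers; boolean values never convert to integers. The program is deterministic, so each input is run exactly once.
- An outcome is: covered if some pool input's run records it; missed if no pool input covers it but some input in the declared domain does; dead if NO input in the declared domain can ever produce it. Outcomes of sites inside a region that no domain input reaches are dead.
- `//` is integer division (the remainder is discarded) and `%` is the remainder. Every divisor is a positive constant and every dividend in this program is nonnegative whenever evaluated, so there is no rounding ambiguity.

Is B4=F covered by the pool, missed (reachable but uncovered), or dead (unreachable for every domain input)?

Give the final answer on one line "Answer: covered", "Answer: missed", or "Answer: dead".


B4=F is recorded by pool input(s) 2, 4, 5 -> covered
Answer: covered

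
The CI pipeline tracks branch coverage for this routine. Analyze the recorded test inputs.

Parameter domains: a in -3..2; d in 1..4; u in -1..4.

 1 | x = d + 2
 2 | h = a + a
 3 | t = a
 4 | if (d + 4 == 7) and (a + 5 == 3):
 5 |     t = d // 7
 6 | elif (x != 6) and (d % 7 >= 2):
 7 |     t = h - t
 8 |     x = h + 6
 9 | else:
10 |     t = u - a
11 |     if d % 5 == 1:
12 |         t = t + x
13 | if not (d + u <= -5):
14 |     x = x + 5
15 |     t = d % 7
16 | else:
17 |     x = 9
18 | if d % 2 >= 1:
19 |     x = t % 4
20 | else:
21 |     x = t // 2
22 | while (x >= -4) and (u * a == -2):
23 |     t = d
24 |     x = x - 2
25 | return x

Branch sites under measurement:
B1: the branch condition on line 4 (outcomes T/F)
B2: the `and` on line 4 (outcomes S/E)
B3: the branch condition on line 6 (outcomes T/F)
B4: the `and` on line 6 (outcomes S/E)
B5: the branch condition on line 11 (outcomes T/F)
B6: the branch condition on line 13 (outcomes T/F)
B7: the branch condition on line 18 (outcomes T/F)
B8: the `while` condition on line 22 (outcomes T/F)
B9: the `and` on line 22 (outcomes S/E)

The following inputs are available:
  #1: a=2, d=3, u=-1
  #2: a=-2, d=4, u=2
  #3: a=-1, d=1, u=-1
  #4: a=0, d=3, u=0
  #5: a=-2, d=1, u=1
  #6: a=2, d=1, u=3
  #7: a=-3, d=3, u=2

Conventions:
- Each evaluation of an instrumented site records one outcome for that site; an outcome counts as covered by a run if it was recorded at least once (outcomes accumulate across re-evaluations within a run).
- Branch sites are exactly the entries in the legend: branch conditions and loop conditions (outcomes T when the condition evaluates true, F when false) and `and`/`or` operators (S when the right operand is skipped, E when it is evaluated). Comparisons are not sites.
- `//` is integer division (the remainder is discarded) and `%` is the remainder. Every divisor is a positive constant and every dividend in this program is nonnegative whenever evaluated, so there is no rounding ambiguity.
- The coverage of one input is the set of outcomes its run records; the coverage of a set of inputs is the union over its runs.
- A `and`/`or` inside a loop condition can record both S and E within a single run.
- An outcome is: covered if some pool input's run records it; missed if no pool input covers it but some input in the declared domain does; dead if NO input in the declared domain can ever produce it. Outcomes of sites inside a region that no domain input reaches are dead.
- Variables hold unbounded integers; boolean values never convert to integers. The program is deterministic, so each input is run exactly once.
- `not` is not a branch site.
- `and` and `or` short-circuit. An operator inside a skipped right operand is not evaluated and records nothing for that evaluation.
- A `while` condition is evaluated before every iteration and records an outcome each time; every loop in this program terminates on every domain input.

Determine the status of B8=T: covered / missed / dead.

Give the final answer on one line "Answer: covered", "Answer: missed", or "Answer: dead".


B8=T is recorded by pool input(s) 1, 5 -> covered
Answer: covered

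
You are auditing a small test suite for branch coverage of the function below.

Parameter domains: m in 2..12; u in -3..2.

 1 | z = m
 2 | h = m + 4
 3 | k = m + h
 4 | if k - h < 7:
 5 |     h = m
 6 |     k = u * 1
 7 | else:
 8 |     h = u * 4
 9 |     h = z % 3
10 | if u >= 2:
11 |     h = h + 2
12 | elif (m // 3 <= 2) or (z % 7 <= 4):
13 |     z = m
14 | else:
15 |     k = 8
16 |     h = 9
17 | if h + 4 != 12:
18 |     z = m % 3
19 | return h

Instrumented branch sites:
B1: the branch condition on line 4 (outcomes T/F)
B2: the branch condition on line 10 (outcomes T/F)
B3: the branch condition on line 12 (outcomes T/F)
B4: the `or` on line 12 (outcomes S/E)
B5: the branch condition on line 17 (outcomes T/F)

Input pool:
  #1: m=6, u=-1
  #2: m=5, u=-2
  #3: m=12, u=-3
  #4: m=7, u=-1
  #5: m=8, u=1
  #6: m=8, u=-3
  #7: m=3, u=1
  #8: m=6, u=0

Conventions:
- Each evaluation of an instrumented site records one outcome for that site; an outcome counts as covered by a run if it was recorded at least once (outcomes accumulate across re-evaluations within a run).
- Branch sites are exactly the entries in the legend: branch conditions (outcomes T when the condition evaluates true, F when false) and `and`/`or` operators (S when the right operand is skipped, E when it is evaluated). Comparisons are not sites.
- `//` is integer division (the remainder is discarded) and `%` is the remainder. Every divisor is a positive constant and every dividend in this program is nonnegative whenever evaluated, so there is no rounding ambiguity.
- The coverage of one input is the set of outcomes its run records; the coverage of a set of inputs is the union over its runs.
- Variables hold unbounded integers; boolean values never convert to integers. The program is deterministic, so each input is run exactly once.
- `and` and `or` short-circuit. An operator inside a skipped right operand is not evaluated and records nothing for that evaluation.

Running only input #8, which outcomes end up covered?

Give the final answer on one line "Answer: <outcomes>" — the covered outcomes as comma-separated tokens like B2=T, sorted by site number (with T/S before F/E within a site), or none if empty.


Running input #8 (m=6, u=0), event by event:
  B1->T, B2->F, B4->S, B3->T, B5->T
as a set, this run covers: B1=T, B2=F, B3=T, B4=S, B5=T
Answer: B1=T, B2=F, B3=T, B4=S, B5=T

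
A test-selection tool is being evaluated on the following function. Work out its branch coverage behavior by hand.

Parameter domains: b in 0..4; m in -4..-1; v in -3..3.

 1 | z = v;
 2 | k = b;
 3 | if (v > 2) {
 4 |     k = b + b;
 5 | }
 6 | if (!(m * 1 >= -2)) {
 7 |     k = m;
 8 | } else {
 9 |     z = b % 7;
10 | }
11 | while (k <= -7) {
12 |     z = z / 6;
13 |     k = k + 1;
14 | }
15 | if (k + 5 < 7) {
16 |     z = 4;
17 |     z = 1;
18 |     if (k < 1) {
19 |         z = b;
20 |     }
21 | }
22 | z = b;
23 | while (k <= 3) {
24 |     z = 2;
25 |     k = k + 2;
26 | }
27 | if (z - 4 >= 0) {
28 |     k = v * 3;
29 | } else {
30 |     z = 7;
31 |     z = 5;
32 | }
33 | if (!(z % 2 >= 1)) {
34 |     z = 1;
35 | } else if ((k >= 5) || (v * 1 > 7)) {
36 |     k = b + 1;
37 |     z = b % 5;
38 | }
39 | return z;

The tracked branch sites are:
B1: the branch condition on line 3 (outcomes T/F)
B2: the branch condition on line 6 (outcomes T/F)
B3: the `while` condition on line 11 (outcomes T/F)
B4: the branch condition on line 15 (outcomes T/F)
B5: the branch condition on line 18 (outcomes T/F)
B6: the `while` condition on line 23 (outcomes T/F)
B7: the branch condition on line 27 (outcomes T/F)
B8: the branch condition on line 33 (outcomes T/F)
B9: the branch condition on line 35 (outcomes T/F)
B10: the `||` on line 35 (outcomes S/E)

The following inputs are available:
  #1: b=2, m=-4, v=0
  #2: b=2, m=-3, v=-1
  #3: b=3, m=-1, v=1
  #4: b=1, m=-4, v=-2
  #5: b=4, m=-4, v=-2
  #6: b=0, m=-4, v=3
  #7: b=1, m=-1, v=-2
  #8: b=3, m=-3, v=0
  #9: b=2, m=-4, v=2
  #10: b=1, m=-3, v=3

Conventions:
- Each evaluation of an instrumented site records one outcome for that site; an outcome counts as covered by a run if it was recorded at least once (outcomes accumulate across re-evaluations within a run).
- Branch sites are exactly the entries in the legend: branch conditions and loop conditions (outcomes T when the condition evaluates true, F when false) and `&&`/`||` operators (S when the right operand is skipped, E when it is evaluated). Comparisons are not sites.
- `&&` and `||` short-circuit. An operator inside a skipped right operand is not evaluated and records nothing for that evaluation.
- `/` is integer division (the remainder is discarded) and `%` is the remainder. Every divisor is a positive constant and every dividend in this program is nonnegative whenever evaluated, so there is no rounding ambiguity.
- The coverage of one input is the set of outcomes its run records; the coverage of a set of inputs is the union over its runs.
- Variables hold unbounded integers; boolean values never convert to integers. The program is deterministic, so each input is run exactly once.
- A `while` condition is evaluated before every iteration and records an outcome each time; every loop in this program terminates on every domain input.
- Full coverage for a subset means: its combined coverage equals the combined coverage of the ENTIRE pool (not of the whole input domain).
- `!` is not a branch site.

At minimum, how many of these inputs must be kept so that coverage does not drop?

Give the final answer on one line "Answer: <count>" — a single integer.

input #1 (b=2, m=-4, v=0): events B1->F, B2->T, B3->F, B4->T, B5->T, B6->T, B6->T, B6->T, B6->T, B6->F, B7->F, B8->F, B10->E, B9->F; covers B1=F, B2=T, B3=F, B4=T, B5=T, B6=T, B6=F, B7=F, B8=F, B9=F, B10=E
input #2 (b=2, m=-3, v=-1): events B1->F, B2->T, B3->F, B4->T, B5->T, B6->T, B6->T, B6->T, B6->T, B6->F, B7->F, B8->F, B10->S, B9->T; covers B1=F, B2=T, B3=F, B4=T, B5=T, B6=T, B6=F, B7=F, B8=F, B9=T, B10=S
input #3 (b=3, m=-1, v=1): events B1->F, B2->F, B3->F, B4->F, B6->T, B6->F, B7->F, B8->F, B10->S, B9->T; covers B1=F, B2=F, B3=F, B4=F, B6=T, B6=F, B7=F, B8=F, B9=T, B10=S
input #4 (b=1, m=-4, v=-2): events B1->F, B2->T, B3->F, B4->T, B5->T, B6->T, B6->T, B6->T, B6->T, B6->F, B7->F, B8->F, B10->E, B9->F; covers B1=F, B2=T, B3=F, B4=T, B5=T, B6=T, B6=F, B7=F, B8=F, B9=F, B10=E
input #5 (b=4, m=-4, v=-2): events B1->F, B2->T, B3->F, B4->T, B5->T, B6->T, B6->T, B6->T, B6->T, B6->F, B7->F, B8->F, B10->E, B9->F; covers B1=F, B2=T, B3=F, B4=T, B5=T, B6=T, B6=F, B7=F, B8=F, B9=F, B10=E
input #6 (b=0, m=-4, v=3): events B1->T, B2->T, B3->F, B4->T, B5->T, B6->T, B6->T, B6->T, B6->T, B6->F, B7->F, B8->F, B10->E, B9->F; covers B1=T, B2=T, B3=F, B4=T, B5=T, B6=T, B6=F, B7=F, B8=F, B9=F, B10=E
input #7 (b=1, m=-1, v=-2): events B1->F, B2->F, B3->F, B4->T, B5->F, B6->T, B6->T, B6->F, B7->F, B8->F, B10->S, B9->T; covers B1=F, B2=F, B3=F, B4=T, B5=F, B6=T, B6=F, B7=F, B8=F, B9=T, B10=S
input #8 (b=3, m=-3, v=0): events B1->F, B2->T, B3->F, B4->T, B5->T, B6->T, B6->T, B6->T, B6->T, B6->F, B7->F, B8->F, B10->S, B9->T; covers B1=F, B2=T, B3=F, B4=T, B5=T, B6=T, B6=F, B7=F, B8=F, B9=T, B10=S
input #9 (b=2, m=-4, v=2): events B1->F, B2->T, B3->F, B4->T, B5->T, B6->T, B6->T, B6->T, B6->T, B6->F, B7->F, B8->F, B10->E, B9->F; covers B1=F, B2=T, B3=F, B4=T, B5=T, B6=T, B6=F, B7=F, B8=F, B9=F, B10=E
input #10 (b=1, m=-3, v=3): events B1->T, B2->T, B3->F, B4->T, B5->T, B6->T, B6->T, B6->T, B6->T, B6->F, B7->F, B8->F, B10->S, B9->T; covers B1=T, B2=T, B3=F, B4=T, B5=T, B6=T, B6=F, B7=F, B8=F, B9=T, B10=S
pool-wide coverage (17 outcomes): B1=T, B1=F, B2=T, B2=F, B3=F, B4=T, B4=F, B5=T, B5=F, B6=T, B6=F, B7=F, B8=F, B9=T, B9=F, B10=S, B10=E
every size-1 subset falls short of the 17 outcomes (best: 11/17)
every size-2 subset falls short of the 17 outcomes (best: 16/17)
inputs {3, 6, 7} (size 3) cover everything; no size-3 subset with a lexicographically smaller index list covers all 17

Answer: 3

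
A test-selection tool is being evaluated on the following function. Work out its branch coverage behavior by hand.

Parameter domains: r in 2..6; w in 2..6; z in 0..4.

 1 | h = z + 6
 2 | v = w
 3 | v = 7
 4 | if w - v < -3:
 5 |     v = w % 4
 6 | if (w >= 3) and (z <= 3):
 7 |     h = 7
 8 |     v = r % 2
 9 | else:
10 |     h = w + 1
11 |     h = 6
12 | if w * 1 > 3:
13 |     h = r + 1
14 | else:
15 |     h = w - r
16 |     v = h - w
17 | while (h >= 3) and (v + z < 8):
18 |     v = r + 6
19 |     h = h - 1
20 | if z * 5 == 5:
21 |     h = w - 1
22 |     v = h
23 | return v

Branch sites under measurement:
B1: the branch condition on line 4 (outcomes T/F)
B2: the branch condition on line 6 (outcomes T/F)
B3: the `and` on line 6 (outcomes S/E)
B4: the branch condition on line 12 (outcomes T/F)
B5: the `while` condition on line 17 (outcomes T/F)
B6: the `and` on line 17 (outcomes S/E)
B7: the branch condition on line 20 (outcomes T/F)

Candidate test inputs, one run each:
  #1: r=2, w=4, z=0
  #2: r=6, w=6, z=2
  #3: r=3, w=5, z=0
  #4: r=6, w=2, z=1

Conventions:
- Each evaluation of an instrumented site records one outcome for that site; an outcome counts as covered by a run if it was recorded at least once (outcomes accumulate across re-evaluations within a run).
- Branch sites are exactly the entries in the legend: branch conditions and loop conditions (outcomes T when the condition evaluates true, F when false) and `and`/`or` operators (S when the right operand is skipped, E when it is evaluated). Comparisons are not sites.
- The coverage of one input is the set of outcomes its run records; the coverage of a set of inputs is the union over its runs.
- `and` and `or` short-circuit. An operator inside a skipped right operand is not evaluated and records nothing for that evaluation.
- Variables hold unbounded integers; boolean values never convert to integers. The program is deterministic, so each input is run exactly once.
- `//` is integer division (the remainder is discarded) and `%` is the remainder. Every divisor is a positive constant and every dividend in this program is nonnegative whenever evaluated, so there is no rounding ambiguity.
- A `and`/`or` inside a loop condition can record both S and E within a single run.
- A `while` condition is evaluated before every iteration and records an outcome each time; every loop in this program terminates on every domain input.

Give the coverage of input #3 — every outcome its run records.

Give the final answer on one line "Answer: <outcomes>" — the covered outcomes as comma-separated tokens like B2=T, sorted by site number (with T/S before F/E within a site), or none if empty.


Tracing the run of input #3 (r=3, w=5, z=0):
  B1->F, B3->E, B2->T, B4->T, B6->E, B5->T, B6->E, B5->F, B7->F
deduplicating events, the covered set is: B1=F, B2=T, B3=E, B4=T, B5=T, B5=F, B6=E, B7=F
Answer: B1=F, B2=T, B3=E, B4=T, B5=T, B5=F, B6=E, B7=F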